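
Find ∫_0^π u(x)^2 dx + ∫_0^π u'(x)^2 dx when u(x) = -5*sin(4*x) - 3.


||u||_{H^1(0,π)}^2 = 443*π/2

u'(x) = -20*cos(4*x).
Expand u² and (u')² and integrate term by term on (0, π), using: for integers n ≥ 1, ∫_0^π sin²(nx) dx = ∫_0^π cos²(nx) dx = π/2; for n ≠ n', ∫_0^π sin(nx)sin(n'x) dx = ∫_0^π cos(nx)cos(n'x) dx = 0; and by product-to-sum, ∫_0^π sin(nx)cos(n'x) dx = ½∫_0^π [sin((n+n')x) + sin((n−n')x)] dx, which is 0 when n+n' is even and 2n/(n²−n'²) when n+n' is odd (it need not vanish on (0, π)). For the constant mode: ∫_0^π 1 dx = π, ∫_0^π cos(nx) dx = 0, ∫_0^π sin(nx) dx = (1−(−1)^n)/n.
  u² squared terms: (-3)²·∫1 dx = 9·π = 9*π;  (-5)²·∫sin(4x)² dx = 25·π/2 = 25*π/2.
  u² cross terms: 2·(-3)·(-5)·∫1·sin(4x) dx = 30·(0) = 0.
  So ∫_0^π u² dx = 9*π + 25*π/2 + 0 = 43*π/2.
  (u')² squared terms: (-20)²·∫cos(4x)² dx = 400·π/2 = 200*π.
  So ∫_0^π (u')² dx = 200*π.
||u||_{H^1}^2 = (43*π/2) + (200*π) = 443*π/2.


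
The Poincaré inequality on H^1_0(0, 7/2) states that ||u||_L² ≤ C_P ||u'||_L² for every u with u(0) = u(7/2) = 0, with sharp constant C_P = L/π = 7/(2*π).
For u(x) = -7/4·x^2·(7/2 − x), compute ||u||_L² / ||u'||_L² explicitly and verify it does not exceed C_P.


||u||_L² / ||u'||_L² = sqrt(14)/4 < C_P = 7/(2*π).

u(x) = -7/4·x^2·(7/2 − x), so u'(x) = 7*x*(3*x - 7)/4.
u(x) = -7/4·x^2·(7/2 − x) vanishes at x = 0 and x = 7/2, so u ∈ H^1_0(0, 7/2). Differentiate via the product rule and integrate the resulting polynomials term by term.
  ∫_0^7/2 u² dx = ∫_0^7/2 (49*x^6/16 - 343*x^5/16 + 2401*x^4/64) dx. Term by term:
    ∫_0^7/2 49*x^6/16 dx = 5764801/2048;  ∫_0^7/2 -343*x^5/16 dx = -40353607/6144;  ∫_0^7/2 2401*x^4/64 dx = 40353607/10240.
  Sum: 5764801/2048 − 40353607/6144 + 40353607/10240 = 5764801/30720.
  ∫_0^7/2 (u')² dx = ∫_0^7/2 (441*x^4/16 - 1029*x^3/8 + 2401*x^2/16) dx. Term by term:
    ∫_0^7/2 441*x^4/16 dx = 7411887/2560;  ∫_0^7/2 -1029*x^3/8 dx = -2470629/512;  ∫_0^7/2 2401*x^2/16 dx = 823543/384.
  Sum: 7411887/2560 − 2470629/512 + 823543/384 = 823543/3840.
∫_0^7/2 u² dx = 5764801/30720, so ||u||_L² = 2401*sqrt(30)/960.
∫_0^7/2 (u')² dx = 823543/3840, so ||u'||_L² = 343*sqrt(105)/240.
Ratio ||u||_L² / ||u'||_L² = sqrt(14)/4.
Sharp Poincaré constant on H^1_0(0, 7/2) is C_P = L/π = 7/(2*π), achieved by sin(2*π/7·x).
A polynomial bump cannot attain the sharp Poincaré constant (only the first sine eigenfunction does), so the ratio is strictly less than C_P, consistent with ||u||_L² ≤ C_P ||u'||_L².


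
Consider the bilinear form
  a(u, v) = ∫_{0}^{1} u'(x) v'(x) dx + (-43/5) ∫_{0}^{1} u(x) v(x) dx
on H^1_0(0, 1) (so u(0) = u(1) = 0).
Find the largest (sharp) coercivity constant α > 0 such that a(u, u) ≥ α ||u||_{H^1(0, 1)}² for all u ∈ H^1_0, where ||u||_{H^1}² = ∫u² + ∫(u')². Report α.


α = (-43/5 + π^2)/(1 + π^2)

Coercivity of a(·,·) on H^1_0(0, 1) means a(u, u) ≥ α ||u||_{H^1}² for every u ∈ H^1_0.
The interval has length L = 1, and Poincaré/coercivity depend only on L. Here a(u, u) = ∫(u')² + (-43/5)·∫u².
Here c = -43/5 < 0 with |c| < (π/L)² = π^2, so coercivity still holds. The condition a(u,u) ≥ α||u||_{H^1}² reads (1−α)∫(u')² ≥ (α−c)∫u². Any admissible α is ≤ 1 (rapidly oscillating u have ∫u²/∫(u')² → 0), and α = 1 would force 0 ≥ (1−c)∫u², impossible since c < 1; so 1−α > 0. By the sharp Poincaré inequality on H^1_0 of an interval of length L, ∫(u')² ≥ (π/L)²∫u² with equality for the first sine mode sin(π(x−x₀)/L) (x₀ the left endpoint), so the inequality holds for all u iff (1−α)(π/L)² ≥ α − c, i.e. α ≤ ((π/L)² + c)/((π/L)² + 1) = (1 + c(L/π)²)/(1 + (L/π)²). (Direct route, valid since c ≤ 0: Poincaré gives c∫u² ≥ c(L/π)²∫(u')², so a(u,u) ≥ (1 + c(L/π)²)∫(u')², while ||u||_{H^1}² ≤ (1 + (L/π)²)∫(u')²; dividing yields the same α.) With (π/L)² = π^2 and c = -43/5, the largest admissible constant is α = ((π/L)² + c)/((π/L)² + 1).
Simplifying, α = (-43/5 + π^2)/(1 + π^2).


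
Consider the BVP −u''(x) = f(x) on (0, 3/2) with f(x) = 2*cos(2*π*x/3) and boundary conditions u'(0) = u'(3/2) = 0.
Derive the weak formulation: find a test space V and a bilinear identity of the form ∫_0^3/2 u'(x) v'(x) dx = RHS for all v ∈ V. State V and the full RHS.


V = H^1(0, 3/2) (no boundary constraint on v; u is determined up to an additive constant); weak form: ∫_0^3/2 u'v' dx = ∫_0^3/2 (2*cos(2*π*x/3)) v dx for all v ∈ V.

Multiply both sides by a test function v and integrate from 0 to 3/2:
  ∫_0^3/2 −u''(x) v(x) dx = ∫_0^3/2 f(x) v(x) dx.
Integrate the LHS by parts once:
  ∫_0^3/2 −u'' v dx = −[u'(x) v(x)]_0^3/2 + ∫_0^3/2 u'(x) v'(x) dx.
Thus ∫_0^3/2 u'(x) v'(x) dx = ∫_0^3/2 f(x) v(x) dx + [u'(x) v(x)]_0^3/2.
Choose V so that boundary terms are either known or forced to vanish.
u has homogeneous Neumann: u'(0) = u'(3/2) = 0. So [u' v]_0^3/2 = 0·v(3/2) − 0·v(0) = 0 for any v; take V = H^1(0, 3/2).
Weak formulation: find u (satisfying any essential BC) such that ∫_0^3/2 u'(x) v'(x) dx = ∫_0^3/2 f v dx for all v ∈ V (homogeneous Neumann, so boundary terms vanish).
Substituting f(x) = 2*cos(2*π*x/3), the right-hand side is ∫_0^3/2 (2*cos(2*π*x/3)) v dx.
Compatibility check (pure Neumann): taking v ≡ 1 ∈ V gives 0 = ∫_0^3/2 f dx + (0) − (0), i.e. ∫_0^3/2 f dx must equal u'(0) − u'(3/2) = 0. Indeed ∫_0^3/2 (2*cos(2*π*x/3)) dx = 0, so the data are compatible. The solution is then unique only up to an additive constant (fix it e.g. by requiring ∫_0^3/2 u dx = 0).


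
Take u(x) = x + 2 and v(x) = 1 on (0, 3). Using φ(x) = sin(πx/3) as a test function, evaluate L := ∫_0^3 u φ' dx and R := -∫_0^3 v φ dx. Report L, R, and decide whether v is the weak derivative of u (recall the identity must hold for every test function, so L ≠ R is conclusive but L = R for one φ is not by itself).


LHS = -6/π, RHS = -6/π. Yes, v = u' weakly.

u(x) = x + 2, classical derivative u'(x) = 1.
φ(x) = sin(πx/3), so φ'(x) = π*cos(π*x/3)/3.
Note φ(0) = φ(3) = 0, so the boundary term u·φ vanishes.
LHS = ∫_0^3 u(x) φ'(x) dx = ∫_0^3 (π*x*cos(π*x/3)/3 + 2*π*cos(π*x/3)/3) dx. Term by term:
  ∫_0^3 2*π*cos(π*x/3)/3 dx = 0;  ∫_0^3 π*x*cos(π*x/3)/3 dx = -6/π.
Sum: 0 − 6/π = -6/π.
So LHS = -6/π.
∫_0^3 v(x) φ(x) dx = ∫_0^3 (sin(π*x/3)) dx. Term by term:
  ∫_0^3 sin(π*x/3) dx = 6/π.
So RHS = -∫_0^3 v(x) φ(x) dx = -6/π.
LHS = RHS, so the identity holds for this test φ.
Moreover u is smooth here and v(x) = u'(x) = 1 pointwise, so the identity holds for every test function. Hence v is the weak derivative of u.


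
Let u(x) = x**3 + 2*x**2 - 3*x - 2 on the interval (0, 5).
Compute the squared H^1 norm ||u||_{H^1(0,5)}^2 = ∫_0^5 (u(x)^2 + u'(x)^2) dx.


||u||_{H^1}^2 = 189530/7

The H^1 norm (squared) on an interval (0, L) is
  ||u||_{H^1}^2 = ∫_0^L u(x)^2 dx + ∫_0^L u'(x)^2 dx.
Compute u'(x) = 3*x**2 + 4*x - 3.
Then u(x)^2 = x**6 + 4*x**5 - 2*x**4 - 16*x**3 + x**2 + 12*x + 4 and u'(x)^2 = 9*x**4 + 24*x**3 - 2*x**2 - 24*x + 9.
Integrate each monomial from 0 to 5 using ∫_0^5 c·x^n dx = c·5^(n+1)/(n+1):
  ∫_0^5 u(x)^2 dx = ∫_0^5 (x^6 + 4*x^5 - 2*x^4 - 16*x^3 + x^2 + 12*x + 4) dx. Term by term:
    ∫_0^5 x^6 dx = 78125/7;  ∫_0^5 4*x^5 dx = 31250/3;  ∫_0^5 -2*x^4 dx = -1250;
    ∫_0^5 -16*x^3 dx = -2500;  ∫_0^5 x^2 dx = 125/3;  ∫_0^5 12*x dx = 150;
    ∫_0^5 4 dx = 20.
  Sum: 78125/7 + 31250/3 − 1250 − 2500 + 125/3 + 150 + 20 = 378820/21.
  ∫_0^5 u'(x)^2 dx = ∫_0^5 (9*x^4 + 24*x^3 - 2*x^2 - 24*x + 9) dx. Term by term:
    ∫_0^5 9*x^4 dx = 5625;  ∫_0^5 24*x^3 dx = 3750;  ∫_0^5 -2*x^2 dx = -250/3;
    ∫_0^5 -24*x dx = -300;  ∫_0^5 9 dx = 45.
  Sum: 5625 + 3750 − 250/3 − 300 + 45 = 27110/3.
Adding: ||u||_{H^1}^2 = 378820/21 + 27110/3 = 189530/7.


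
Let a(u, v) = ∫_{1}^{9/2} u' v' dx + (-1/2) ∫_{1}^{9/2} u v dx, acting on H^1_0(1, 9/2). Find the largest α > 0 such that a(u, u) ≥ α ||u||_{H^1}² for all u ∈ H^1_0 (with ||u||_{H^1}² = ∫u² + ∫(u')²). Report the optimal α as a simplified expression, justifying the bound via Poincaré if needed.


α = (-49 + 8*π^2)/(2*(4*π^2 + 49))

Coercivity of a(·,·) on H^1_0(1, 9/2) means a(u, u) ≥ α ||u||_{H^1}² for every u ∈ H^1_0.
The interval has length L = 7/2, and Poincaré/coercivity depend only on L. Here a(u, u) = ∫(u')² + (-1/2)·∫u².
Here c = -1/2 < 0 with |c| < (π/L)² = 4*π^2/49, so coercivity still holds. The condition a(u,u) ≥ α||u||_{H^1}² reads (1−α)∫(u')² ≥ (α−c)∫u². Any admissible α is ≤ 1 (rapidly oscillating u have ∫u²/∫(u')² → 0), and α = 1 would force 0 ≥ (1−c)∫u², impossible since c < 1; so 1−α > 0. By the sharp Poincaré inequality on H^1_0 of an interval of length L, ∫(u')² ≥ (π/L)²∫u² with equality for the first sine mode sin(π(x−x₀)/L) (x₀ the left endpoint), so the inequality holds for all u iff (1−α)(π/L)² ≥ α − c, i.e. α ≤ ((π/L)² + c)/((π/L)² + 1) = (1 + c(L/π)²)/(1 + (L/π)²). (Direct route, valid since c ≤ 0: Poincaré gives c∫u² ≥ c(L/π)²∫(u')², so a(u,u) ≥ (1 + c(L/π)²)∫(u')², while ||u||_{H^1}² ≤ (1 + (L/π)²)∫(u')²; dividing yields the same α.) With (π/L)² = 4*π^2/49 and c = -1/2, the largest admissible constant is α = ((π/L)² + c)/((π/L)² + 1).
Simplifying, α = (-49 + 8*π^2)/(2*(4*π^2 + 49)).


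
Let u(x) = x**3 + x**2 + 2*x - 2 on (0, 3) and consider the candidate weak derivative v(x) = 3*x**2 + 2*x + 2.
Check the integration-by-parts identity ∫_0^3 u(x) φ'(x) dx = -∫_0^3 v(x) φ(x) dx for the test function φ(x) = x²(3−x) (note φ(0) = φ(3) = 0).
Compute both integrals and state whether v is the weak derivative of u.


LHS = -1107/10, RHS = -1107/10. Yes, v = u' weakly.

u(x) = x**3 + x**2 + 2*x - 2, classical derivative u'(x) = 3*x**2 + 2*x + 2.
φ(x) = x²(3−x), so φ'(x) = 3*x*(2 - x).
Note φ(0) = φ(3) = 0, so the boundary term u·φ vanishes.
LHS = ∫_0^3 u(x) φ'(x) dx = ∫_0^3 (-3*x^5 + 3*x^4 + 18*x^2 - 12*x) dx. Term by term:
  ∫_0^3 -3*x^5 dx = -729/2;  ∫_0^3 3*x^4 dx = 729/5;  ∫_0^3 18*x^2 dx = 162;
  ∫_0^3 -12*x dx = -54.
Sum: -729/2 + 729/5 + 162 − 54 = -1107/10.
So LHS = -1107/10.
∫_0^3 v(x) φ(x) dx = ∫_0^3 (-3*x^5 + 7*x^4 + 4*x^3 + 6*x^2) dx. Term by term:
  ∫_0^3 -3*x^5 dx = -729/2;  ∫_0^3 7*x^4 dx = 1701/5;  ∫_0^3 4*x^3 dx = 81;
  ∫_0^3 6*x^2 dx = 54.
Sum: -729/2 + 1701/5 + 81 + 54 = 1107/10.
So RHS = -∫_0^3 v(x) φ(x) dx = -1107/10.
LHS = RHS, so the identity holds for this test φ.
Moreover u is smooth here and v(x) = u'(x) = 3*x**2 + 2*x + 2 pointwise, so the identity holds for every test function. Hence v is the weak derivative of u.


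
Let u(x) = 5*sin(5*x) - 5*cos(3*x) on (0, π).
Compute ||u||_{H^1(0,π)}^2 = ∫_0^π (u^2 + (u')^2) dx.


||u||_{H^1(0,π)}^2 = 450*π

u'(x) = 15*sin(3*x) + 25*cos(5*x).
Expand u² and (u')² and integrate term by term on (0, π), using: for integers n ≥ 1, ∫_0^π sin²(nx) dx = ∫_0^π cos²(nx) dx = π/2; for n ≠ n', ∫_0^π sin(nx)sin(n'x) dx = ∫_0^π cos(nx)cos(n'x) dx = 0; and by product-to-sum, ∫_0^π sin(nx)cos(n'x) dx = ½∫_0^π [sin((n+n')x) + sin((n−n')x)] dx, which is 0 when n+n' is even and 2n/(n²−n'²) when n+n' is odd (it need not vanish on (0, π)).
  u² squared terms: (-5)²·∫cos(3x)² dx = 25·π/2 = 25*π/2;  (5)²·∫sin(5x)² dx = 25·π/2 = 25*π/2.
  u² cross terms: 2·(-5)·(5)·∫cos(3x)·sin(5x) dx = -50·(0) = 0.
  So ∫_0^π u² dx = 25*π/2 + 25*π/2 + 0 = 25*π.
  (u')² squared terms: (15)²·∫sin(3x)² dx = 225·π/2 = 225*π/2;  (25)²·∫cos(5x)² dx = 625·π/2 = 625*π/2.
  (u')² cross terms: 2·(15)·(25)·∫sin(3x)·cos(5x) dx = 750·(0) = 0.
  So ∫_0^π (u')² dx = 225*π/2 + 625*π/2 + 0 = 425*π.
||u||_{H^1}^2 = (25*π) + (425*π) = 450*π.


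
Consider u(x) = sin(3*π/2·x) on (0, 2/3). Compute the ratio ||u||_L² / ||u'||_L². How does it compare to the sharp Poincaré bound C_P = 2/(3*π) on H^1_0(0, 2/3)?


||u||_L² / ||u'||_L² = 2/(3*π) = C_P.

u(x) = sin(3*π/2·x), so u'(x) = 3*π*cos(3*π*x/2)/2.
Writing u(x) = A·sin(kπx/L) with A = 1 and k = 1, use ∫_0^L sin²(kπx/L) dx = L/2 and ∫_0^L cos²(kπx/L) dx = L/2.
u² = 1·sin²(3*π/2·x) and (u')² = 9*π^2/4·cos²(3*π/2·x), and each of sin², cos² integrates to L/2 = 1/3 over (0, 2/3).
∫_0^2/3 u² dx = 1/3, so ||u||_L² = sqrt(3)/3.
∫_0^2/3 (u')² dx = 3*π^2/4, so ||u'||_L² = sqrt(3)*π/2.
Ratio ||u||_L² / ||u'||_L² = 2/(3*π).
Sharp Poincaré constant on H^1_0(0, 2/3) is C_P = L/π = 2/(3*π), achieved by sin(3*π/2·x).
This is the k = 1 eigenfunction (up to amplitude), so the ratio equals the sharp Poincaré constant exactly.


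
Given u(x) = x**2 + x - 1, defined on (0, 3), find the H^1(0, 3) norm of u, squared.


||u||_{H^1}^2 = 1311/10

The H^1 norm (squared) on an interval (0, L) is
  ||u||_{H^1}^2 = ∫_0^L u(x)^2 dx + ∫_0^L u'(x)^2 dx.
Compute u'(x) = 2*x + 1.
Then u(x)^2 = x**4 + 2*x**3 - x**2 - 2*x + 1 and u'(x)^2 = 4*x**2 + 4*x + 1.
Integrate each monomial from 0 to 3 using ∫_0^3 c·x^n dx = c·3^(n+1)/(n+1):
  ∫_0^3 u(x)^2 dx = ∫_0^3 (x^4 + 2*x^3 - x^2 - 2*x + 1) dx. Term by term:
    ∫_0^3 x^4 dx = 243/5;  ∫_0^3 2*x^3 dx = 81/2;  ∫_0^3 -x^2 dx = -9;
    ∫_0^3 -2*x dx = -9;  ∫_0^3 1 dx = 3.
  Sum: 243/5 + 81/2 − 9 − 9 + 3 = 741/10.
  ∫_0^3 u'(x)^2 dx = ∫_0^3 (4*x^2 + 4*x + 1) dx. Term by term:
    ∫_0^3 4*x^2 dx = 36;  ∫_0^3 4*x dx = 18;  ∫_0^3 1 dx = 3.
  Sum: 36 + 18 + 3 = 57.
Adding: ||u||_{H^1}^2 = 741/10 + 57 = 1311/10.


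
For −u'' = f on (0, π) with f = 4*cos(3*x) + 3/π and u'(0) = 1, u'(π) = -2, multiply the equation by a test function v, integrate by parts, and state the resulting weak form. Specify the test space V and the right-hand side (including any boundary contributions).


V = H^1(0, π) (v unrestricted at boundary; u is determined up to an additive constant); weak form: ∫_0^π u'v' dx = ∫_0^π (4*cos(3*x) + 3/π) v dx − 2·v(π) − v(0) for all v ∈ V.

Multiply both sides by a test function v and integrate from 0 to π:
  ∫_0^π −u''(x) v(x) dx = ∫_0^π f(x) v(x) dx.
Integrate the LHS by parts once:
  ∫_0^π −u'' v dx = −[u'(x) v(x)]_0^π + ∫_0^π u'(x) v'(x) dx.
Thus ∫_0^π u'(x) v'(x) dx = ∫_0^π f(x) v(x) dx + [u'(x) v(x)]_0^π.
Choose V so that boundary terms are either known or forced to vanish.
u has inhomogeneous Neumann u'(0) = 1, u'(π) = -2. [u' v]_0^π = (-2)·v(π) − (1)·v(0) = − 2·v(π) − v(0). Take V = H^1(0, π); boundary term becomes part of RHS.
Weak formulation: find u (satisfying any essential BC) such that ∫_0^π u'(x) v'(x) dx = ∫_0^π f v dx − 2·v(π) − v(0) for all v ∈ V (Neumann data are natural BCs: they enter the RHS as boundary terms).
Substituting f(x) = 4*cos(3*x) + 3/π, the right-hand side is ∫_0^π (4*cos(3*x) + 3/π) v dx − 2·v(π) − v(0).
Compatibility check (pure Neumann): taking v ≡ 1 ∈ V gives 0 = ∫_0^π f dx + (-2) − (1), i.e. ∫_0^π f dx must equal u'(0) − u'(π) = 3. Indeed ∫_0^π (4*cos(3*x) + 3/π) dx = 3, so the data are compatible. The solution is then unique only up to an additive constant (fix it e.g. by requiring ∫_0^π u dx = 0).


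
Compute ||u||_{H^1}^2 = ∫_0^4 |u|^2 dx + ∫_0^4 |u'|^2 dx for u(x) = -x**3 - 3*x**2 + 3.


||u||_{H^1}^2 = 436204/35

The H^1 norm (squared) on an interval (0, L) is
  ||u||_{H^1}^2 = ∫_0^L u(x)^2 dx + ∫_0^L u'(x)^2 dx.
Compute u'(x) = -3*x**2 - 6*x.
Then u(x)^2 = x**6 + 6*x**5 + 9*x**4 - 6*x**3 - 18*x**2 + 9 and u'(x)^2 = 9*x**4 + 36*x**3 + 36*x**2.
Integrate each monomial from 0 to 4 using ∫_0^4 c·x^n dx = c·4^(n+1)/(n+1):
  ∫_0^4 u(x)^2 dx = ∫_0^4 (x^6 + 6*x^5 + 9*x^4 - 6*x^3 - 18*x^2 + 9) dx. Term by term:
    ∫_0^4 x^6 dx = 16384/7;  ∫_0^4 6*x^5 dx = 4096;  ∫_0^4 9*x^4 dx = 9216/5;
    ∫_0^4 -6*x^3 dx = -384;  ∫_0^4 -18*x^2 dx = -384;  ∫_0^4 9 dx = 36.
  Sum: 16384/7 + 4096 + 9216/5 − 384 − 384 + 36 = 264172/35.
  ∫_0^4 u'(x)^2 dx = ∫_0^4 (9*x^4 + 36*x^3 + 36*x^2) dx. Term by term:
    ∫_0^4 9*x^4 dx = 9216/5;  ∫_0^4 36*x^3 dx = 2304;  ∫_0^4 36*x^2 dx = 768.
  Sum: 9216/5 + 2304 + 768 = 24576/5.
Adding: ||u||_{H^1}^2 = 264172/35 + 24576/5 = 436204/35.


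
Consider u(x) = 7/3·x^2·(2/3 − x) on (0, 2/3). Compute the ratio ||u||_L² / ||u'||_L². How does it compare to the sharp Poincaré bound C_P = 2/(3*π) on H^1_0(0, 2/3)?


||u||_L² / ||u'||_L² = sqrt(14)/21 < C_P = 2/(3*π).

u(x) = 7/3·x^2·(2/3 − x), so u'(x) = 7*x*(4 - 9*x)/9.
u(x) = 7/3·x^2·(2/3 − x) vanishes at x = 0 and x = 2/3, so u ∈ H^1_0(0, 2/3). Differentiate via the product rule and integrate the resulting polynomials term by term.
  ∫_0^2/3 u² dx = ∫_0^2/3 (49*x^6/9 - 196*x^5/27 + 196*x^4/81) dx. Term by term:
    ∫_0^2/3 49*x^6/9 dx = 896/19683;  ∫_0^2/3 -196*x^5/27 dx = -6272/59049;  ∫_0^2/3 196*x^4/81 dx = 6272/98415.
  Sum: 896/19683 − 6272/59049 + 6272/98415 = 896/295245.
  ∫_0^2/3 (u')² dx = ∫_0^2/3 (49*x^4 - 392*x^3/9 + 784*x^2/81) dx. Term by term:
    ∫_0^2/3 49*x^4 dx = 1568/1215;  ∫_0^2/3 -392*x^3/9 dx = -1568/729;  ∫_0^2/3 784*x^2/81 dx = 6272/6561.
  Sum: 1568/1215 − 1568/729 + 6272/6561 = 3136/32805.
∫_0^2/3 u² dx = 896/295245, so ||u||_L² = 8*sqrt(70)/1215.
∫_0^2/3 (u')² dx = 3136/32805, so ||u'||_L² = 56*sqrt(5)/405.
Ratio ||u||_L² / ||u'||_L² = sqrt(14)/21.
Sharp Poincaré constant on H^1_0(0, 2/3) is C_P = L/π = 2/(3*π), achieved by sin(3*π/2·x).
A polynomial bump cannot attain the sharp Poincaré constant (only the first sine eigenfunction does), so the ratio is strictly less than C_P, consistent with ||u||_L² ≤ C_P ||u'||_L².


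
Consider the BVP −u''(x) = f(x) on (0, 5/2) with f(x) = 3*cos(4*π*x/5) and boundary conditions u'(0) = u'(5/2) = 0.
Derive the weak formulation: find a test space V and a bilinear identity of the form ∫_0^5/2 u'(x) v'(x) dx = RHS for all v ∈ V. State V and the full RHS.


V = H^1(0, 5/2) (no boundary constraint on v; u is determined up to an additive constant); weak form: ∫_0^5/2 u'v' dx = ∫_0^5/2 (3*cos(4*π*x/5)) v dx for all v ∈ V.

Multiply both sides by a test function v and integrate from 0 to 5/2:
  ∫_0^5/2 −u''(x) v(x) dx = ∫_0^5/2 f(x) v(x) dx.
Integrate the LHS by parts once:
  ∫_0^5/2 −u'' v dx = −[u'(x) v(x)]_0^5/2 + ∫_0^5/2 u'(x) v'(x) dx.
Thus ∫_0^5/2 u'(x) v'(x) dx = ∫_0^5/2 f(x) v(x) dx + [u'(x) v(x)]_0^5/2.
Choose V so that boundary terms are either known or forced to vanish.
u has homogeneous Neumann: u'(0) = u'(5/2) = 0. So [u' v]_0^5/2 = 0·v(5/2) − 0·v(0) = 0 for any v; take V = H^1(0, 5/2).
Weak formulation: find u (satisfying any essential BC) such that ∫_0^5/2 u'(x) v'(x) dx = ∫_0^5/2 f v dx for all v ∈ V (homogeneous Neumann, so boundary terms vanish).
Substituting f(x) = 3*cos(4*π*x/5), the right-hand side is ∫_0^5/2 (3*cos(4*π*x/5)) v dx.
Compatibility check (pure Neumann): taking v ≡ 1 ∈ V gives 0 = ∫_0^5/2 f dx + (0) − (0), i.e. ∫_0^5/2 f dx must equal u'(0) − u'(5/2) = 0. Indeed ∫_0^5/2 (3*cos(4*π*x/5)) dx = 0, so the data are compatible. The solution is then unique only up to an additive constant (fix it e.g. by requiring ∫_0^5/2 u dx = 0).


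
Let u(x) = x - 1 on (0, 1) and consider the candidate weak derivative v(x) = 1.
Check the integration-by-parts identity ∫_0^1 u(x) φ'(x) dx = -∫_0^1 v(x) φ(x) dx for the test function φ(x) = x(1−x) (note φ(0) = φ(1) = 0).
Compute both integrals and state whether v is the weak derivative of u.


LHS = -1/6, RHS = -1/6. Yes, v = u' weakly.

u(x) = x - 1, classical derivative u'(x) = 1.
φ(x) = x(1−x), so φ'(x) = 1 - 2*x.
Note φ(0) = φ(1) = 0, so the boundary term u·φ vanishes.
LHS = ∫_0^1 u(x) φ'(x) dx = ∫_0^1 (-2*x^2 + 3*x - 1) dx. Term by term:
  ∫_0^1 -2*x^2 dx = -2/3;  ∫_0^1 3*x dx = 3/2;  ∫_0^1 -1 dx = -1.
Sum: -2/3 + 3/2 − 1 = -1/6.
So LHS = -1/6.
∫_0^1 v(x) φ(x) dx = ∫_0^1 (-x^2 + x) dx. Term by term:
  ∫_0^1 -x^2 dx = -1/3;  ∫_0^1 x dx = 1/2.
Sum: -1/3 + 1/2 = 1/6.
So RHS = -∫_0^1 v(x) φ(x) dx = -1/6.
LHS = RHS, so the identity holds for this test φ.
Moreover u is smooth here and v(x) = u'(x) = 1 pointwise, so the identity holds for every test function. Hence v is the weak derivative of u.


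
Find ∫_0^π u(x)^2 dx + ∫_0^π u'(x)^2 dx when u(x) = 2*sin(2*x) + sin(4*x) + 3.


||u||_{H^1(0,π)}^2 = 55*π/2

u'(x) = 4*cos(2*x) + 4*cos(4*x).
Expand u² and (u')² and integrate term by term on (0, π), using: for integers n ≥ 1, ∫_0^π sin²(nx) dx = ∫_0^π cos²(nx) dx = π/2; for n ≠ n', ∫_0^π sin(nx)sin(n'x) dx = ∫_0^π cos(nx)cos(n'x) dx = 0; and by product-to-sum, ∫_0^π sin(nx)cos(n'x) dx = ½∫_0^π [sin((n+n')x) + sin((n−n')x)] dx, which is 0 when n+n' is even and 2n/(n²−n'²) when n+n' is odd (it need not vanish on (0, π)). For the constant mode: ∫_0^π 1 dx = π, ∫_0^π cos(nx) dx = 0, ∫_0^π sin(nx) dx = (1−(−1)^n)/n.
  u² squared terms: (3)²·∫1 dx = 9·π = 9*π;  (2)²·∫sin(2x)² dx = 4·π/2 = 2*π;  (1)²·∫sin(4x)² dx = 1·π/2 = π/2.
  u² cross terms: 2·(3)·(2)·∫1·sin(2x) dx = 12·(0) = 0;  2·(3)·(1)·∫1·sin(4x) dx = 6·(0) = 0;  2·(2)·(1)·∫sin(2x)·sin(4x) dx = 4·(0) = 0.
  So ∫_0^π u² dx = 9*π + 2*π + π/2 + 0 + 0 + 0 = 23*π/2.
  (u')² squared terms: (4)²·∫cos(2x)² dx = 16·π/2 = 8*π;  (4)²·∫cos(4x)² dx = 16·π/2 = 8*π.
  (u')² cross terms: 2·(4)·(4)·∫cos(2x)·cos(4x) dx = 32·(0) = 0.
  So ∫_0^π (u')² dx = 8*π + 8*π + 0 = 16*π.
||u||_{H^1}^2 = (23*π/2) + (16*π) = 55*π/2.


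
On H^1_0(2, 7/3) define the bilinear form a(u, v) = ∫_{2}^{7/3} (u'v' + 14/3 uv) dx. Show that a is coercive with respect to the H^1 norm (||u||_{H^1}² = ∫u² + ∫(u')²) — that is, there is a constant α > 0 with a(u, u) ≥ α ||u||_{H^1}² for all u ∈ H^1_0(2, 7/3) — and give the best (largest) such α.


α = 1

Coercivity of a(·,·) on H^1_0(2, 7/3) means a(u, u) ≥ α ||u||_{H^1}² for every u ∈ H^1_0.
The interval has length L = 1/3, and Poincaré/coercivity depend only on L. Here a(u, u) = ∫(u')² + (14/3)·∫u².
Here c = 14/3 ≥ 1, so a(u,u) = ∫(u')² + c∫u² ≥ ∫(u')² + ∫u² = ||u||_{H^1}², i.e. α = 1 works. No larger α is possible: a(u,u) ≥ α||u||_{H^1}² means (1−α)∫(u')² ≥ (α−c)∫u², and for the modes u_n = sin(nπ(x−x₀)/L) (x₀ the left endpoint) one has ∫u_n²/∫(u_n')² = (L/(nπ))² → 0, so a(u_n,u_n)/||u_n||_{H^1}² → 1. Hence the optimal constant is α = 1.
Therefore α = 1.


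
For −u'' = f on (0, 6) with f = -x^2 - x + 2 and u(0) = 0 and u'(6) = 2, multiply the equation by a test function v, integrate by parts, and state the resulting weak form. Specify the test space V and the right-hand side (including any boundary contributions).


V = {v ∈ H^1(0, 6) : v(0) = 0} (test functions vanish at x = 0 where u is specified); weak form: ∫_0^6 u'v' dx = ∫_0^6 (-x^2 - x + 2) v dx + 2·v(6) for all v ∈ V.

Multiply both sides by a test function v and integrate from 0 to 6:
  ∫_0^6 −u''(x) v(x) dx = ∫_0^6 f(x) v(x) dx.
Integrate the LHS by parts once:
  ∫_0^6 −u'' v dx = −[u'(x) v(x)]_0^6 + ∫_0^6 u'(x) v'(x) dx.
Thus ∫_0^6 u'(x) v'(x) dx = ∫_0^6 f(x) v(x) dx + [u'(x) v(x)]_0^6.
Choose V so that boundary terms are either known or forced to vanish.
Mixed BC: u(0) = 0 (Dirichlet) and u'(6) = 2 (Neumann). Define V = {v ∈ H^1(0, 6) : v(0) = 0}. Then [u' v]_0^6 = u'(6)·v(6) − u'(0)·0 = 2·v(6).
Weak formulation: find u (satisfying any essential BC) such that ∫_0^6 u'(x) v'(x) dx = ∫_0^6 f v dx + 2·v(6) for all v ∈ V (Dirichlet at 0 absorbed into V; Neumann datum at x = 6 contributes the boundary term).
Substituting f(x) = -x^2 - x + 2, the right-hand side is ∫_0^6 (-x^2 - x + 2) v dx + 2·v(6).


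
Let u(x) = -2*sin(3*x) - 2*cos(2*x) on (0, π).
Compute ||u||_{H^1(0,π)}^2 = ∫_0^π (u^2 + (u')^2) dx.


||u||_{H^1(0,π)}^2 = 48 + 30*π

u'(x) = 4*sin(2*x) - 6*cos(3*x).
Expand u² and (u')² and integrate term by term on (0, π), using: for integers n ≥ 1, ∫_0^π sin²(nx) dx = ∫_0^π cos²(nx) dx = π/2; for n ≠ n', ∫_0^π sin(nx)sin(n'x) dx = ∫_0^π cos(nx)cos(n'x) dx = 0; and by product-to-sum, ∫_0^π sin(nx)cos(n'x) dx = ½∫_0^π [sin((n+n')x) + sin((n−n')x)] dx, which is 0 when n+n' is even and 2n/(n²−n'²) when n+n' is odd (it need not vanish on (0, π)).
  u² squared terms: (-2)²·∫cos(2x)² dx = 4·π/2 = 2*π;  (-2)²·∫sin(3x)² dx = 4·π/2 = 2*π.
  u² cross terms: 2·(-2)·(-2)·∫cos(2x)·sin(3x) dx = 8·(6/5) = 48/5.
  So ∫_0^π u² dx = 2*π + 2*π + 48/5 = 48/5 + 4*π.
  (u')² squared terms: (-6)²·∫cos(3x)² dx = 36·π/2 = 18*π;  (4)²·∫sin(2x)² dx = 16·π/2 = 8*π.
  (u')² cross terms: 2·(-6)·(4)·∫cos(3x)·sin(2x) dx = -48·(-4/5) = 192/5.
  So ∫_0^π (u')² dx = 18*π + 8*π + 192/5 = 192/5 + 26*π.
||u||_{H^1}^2 = (48/5 + 4*π) + (192/5 + 26*π) = 48 + 30*π.


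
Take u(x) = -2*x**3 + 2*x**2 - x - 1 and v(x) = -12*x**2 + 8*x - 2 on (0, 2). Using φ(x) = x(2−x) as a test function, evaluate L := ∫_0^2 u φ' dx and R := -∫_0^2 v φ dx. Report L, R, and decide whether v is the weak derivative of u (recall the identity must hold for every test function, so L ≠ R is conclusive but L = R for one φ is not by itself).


LHS = 28/5, RHS = 56/5. No, v is not the weak derivative of u.

u(x) = -2*x**3 + 2*x**2 - x - 1, classical derivative u'(x) = -6*x**2 + 4*x - 1.
φ(x) = x(2−x), so φ'(x) = 2 - 2*x.
Note φ(0) = φ(2) = 0, so the boundary term u·φ vanishes.
LHS = ∫_0^2 u(x) φ'(x) dx = ∫_0^2 (4*x^4 - 8*x^3 + 6*x^2 - 2) dx. Term by term:
  ∫_0^2 4*x^4 dx = 128/5;  ∫_0^2 -8*x^3 dx = -32;  ∫_0^2 6*x^2 dx = 16;
  ∫_0^2 -2 dx = -4.
Sum: 128/5 − 32 + 16 − 4 = 28/5.
So LHS = 28/5.
∫_0^2 v(x) φ(x) dx = ∫_0^2 (12*x^4 - 32*x^3 + 18*x^2 - 4*x) dx. Term by term:
  ∫_0^2 12*x^4 dx = 384/5;  ∫_0^2 -32*x^3 dx = -128;  ∫_0^2 18*x^2 dx = 48;
  ∫_0^2 -4*x dx = -8.
Sum: 384/5 − 128 + 48 − 8 = -56/5.
So RHS = -∫_0^2 v(x) φ(x) dx = 56/5.
LHS − RHS = -28/5 ≠ 0, so the identity fails.
(For a valid weak derivative the identity must hold for EVERY test function, in particular this one. The failure shows v is NOT the weak derivative of u.)
Correct weak derivative would be u'(x) = -6*x**2 + 4*x - 1.


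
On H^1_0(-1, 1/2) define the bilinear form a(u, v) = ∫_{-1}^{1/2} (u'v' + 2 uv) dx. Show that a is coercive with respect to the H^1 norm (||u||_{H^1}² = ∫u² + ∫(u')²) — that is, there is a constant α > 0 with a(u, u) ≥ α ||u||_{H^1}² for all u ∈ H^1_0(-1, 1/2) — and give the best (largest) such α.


α = 1

Coercivity of a(·,·) on H^1_0(-1, 1/2) means a(u, u) ≥ α ||u||_{H^1}² for every u ∈ H^1_0.
The interval has length L = 3/2, and Poincaré/coercivity depend only on L. Here a(u, u) = ∫(u')² + (2)·∫u².
Here c = 2 ≥ 1, so a(u,u) = ∫(u')² + c∫u² ≥ ∫(u')² + ∫u² = ||u||_{H^1}², i.e. α = 1 works. No larger α is possible: a(u,u) ≥ α||u||_{H^1}² means (1−α)∫(u')² ≥ (α−c)∫u², and for the modes u_n = sin(nπ(x−x₀)/L) (x₀ the left endpoint) one has ∫u_n²/∫(u_n')² = (L/(nπ))² → 0, so a(u_n,u_n)/||u_n||_{H^1}² → 1. Hence the optimal constant is α = 1.
Therefore α = 1.


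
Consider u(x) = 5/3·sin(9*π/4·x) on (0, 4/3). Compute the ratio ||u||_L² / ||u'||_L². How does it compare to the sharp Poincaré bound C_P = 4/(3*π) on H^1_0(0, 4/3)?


||u||_L² / ||u'||_L² = 4/(9*π) < C_P = 4/(3*π).

u(x) = 5/3·sin(9*π/4·x), so u'(x) = 15*π*cos(9*π*x/4)/4.
Writing u(x) = A·sin(kπx/L) with A = 5/3 and k = 3, use ∫_0^L sin²(kπx/L) dx = L/2 and ∫_0^L cos²(kπx/L) dx = L/2.
u² = 25/9·sin²(9*π/4·x) and (u')² = 225*π^2/16·cos²(9*π/4·x), and each of sin², cos² integrates to L/2 = 2/3 over (0, 4/3).
∫_0^4/3 u² dx = 50/27, so ||u||_L² = 5*sqrt(6)/9.
∫_0^4/3 (u')² dx = 75*π^2/8, so ||u'||_L² = 5*sqrt(6)*π/4.
Ratio ||u||_L² / ||u'||_L² = 4/(9*π).
Sharp Poincaré constant on H^1_0(0, 4/3) is C_P = L/π = 4/(3*π), achieved by sin(3*π/4·x).
This is the k = 3 harmonic; the ratio L/(kπ) is strictly less than C_P = L/π, consistent with the sharp inequality ||u||_L² ≤ C_P ||u'||_L².


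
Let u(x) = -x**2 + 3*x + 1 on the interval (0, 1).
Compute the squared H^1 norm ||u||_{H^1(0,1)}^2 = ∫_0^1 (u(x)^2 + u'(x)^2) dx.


||u||_{H^1}^2 = 281/30

The H^1 norm (squared) on an interval (0, L) is
  ||u||_{H^1}^2 = ∫_0^L u(x)^2 dx + ∫_0^L u'(x)^2 dx.
Compute u'(x) = 3 - 2*x.
Then u(x)^2 = x**4 - 6*x**3 + 7*x**2 + 6*x + 1 and u'(x)^2 = 4*x**2 - 12*x + 9.
Integrate each monomial from 0 to 1 using ∫_0^1 c·x^n dx = c·1^(n+1)/(n+1):
  ∫_0^1 u(x)^2 dx = ∫_0^1 (x^4 - 6*x^3 + 7*x^2 + 6*x + 1) dx. Term by term:
    ∫_0^1 x^4 dx = 1/5;  ∫_0^1 -6*x^3 dx = -3/2;  ∫_0^1 7*x^2 dx = 7/3;
    ∫_0^1 6*x dx = 3;  ∫_0^1 1 dx = 1.
  Sum: 1/5 − 3/2 + 7/3 + 3 + 1 = 151/30.
  ∫_0^1 u'(x)^2 dx = ∫_0^1 (4*x^2 - 12*x + 9) dx. Term by term:
    ∫_0^1 4*x^2 dx = 4/3;  ∫_0^1 -12*x dx = -6;  ∫_0^1 9 dx = 9.
  Sum: 4/3 − 6 + 9 = 13/3.
Adding: ||u||_{H^1}^2 = 151/30 + 13/3 = 281/30.


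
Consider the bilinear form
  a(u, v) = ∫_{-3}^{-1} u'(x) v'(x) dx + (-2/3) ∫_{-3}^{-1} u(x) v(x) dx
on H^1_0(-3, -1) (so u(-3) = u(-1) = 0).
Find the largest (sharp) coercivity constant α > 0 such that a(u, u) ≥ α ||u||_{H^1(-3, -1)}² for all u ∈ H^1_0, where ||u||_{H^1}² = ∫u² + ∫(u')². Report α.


α = (-8/3 + π^2)/(4 + π^2)

Coercivity of a(·,·) on H^1_0(-3, -1) means a(u, u) ≥ α ||u||_{H^1}² for every u ∈ H^1_0.
The interval has length L = 2, and Poincaré/coercivity depend only on L. Here a(u, u) = ∫(u')² + (-2/3)·∫u².
Here c = -2/3 < 0 with |c| < (π/L)² = π^2/4, so coercivity still holds. The condition a(u,u) ≥ α||u||_{H^1}² reads (1−α)∫(u')² ≥ (α−c)∫u². Any admissible α is ≤ 1 (rapidly oscillating u have ∫u²/∫(u')² → 0), and α = 1 would force 0 ≥ (1−c)∫u², impossible since c < 1; so 1−α > 0. By the sharp Poincaré inequality on H^1_0 of an interval of length L, ∫(u')² ≥ (π/L)²∫u² with equality for the first sine mode sin(π(x−x₀)/L) (x₀ the left endpoint), so the inequality holds for all u iff (1−α)(π/L)² ≥ α − c, i.e. α ≤ ((π/L)² + c)/((π/L)² + 1) = (1 + c(L/π)²)/(1 + (L/π)²). (Direct route, valid since c ≤ 0: Poincaré gives c∫u² ≥ c(L/π)²∫(u')², so a(u,u) ≥ (1 + c(L/π)²)∫(u')², while ||u||_{H^1}² ≤ (1 + (L/π)²)∫(u')²; dividing yields the same α.) With (π/L)² = π^2/4 and c = -2/3, the largest admissible constant is α = ((π/L)² + c)/((π/L)² + 1).
Simplifying, α = (-8/3 + π^2)/(4 + π^2).


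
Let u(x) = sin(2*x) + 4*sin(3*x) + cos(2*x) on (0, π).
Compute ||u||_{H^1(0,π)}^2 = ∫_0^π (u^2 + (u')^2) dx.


||u||_{H^1(0,π)}^2 = 48 + 85*π

u'(x) = -2*sin(2*x) + 2*cos(2*x) + 12*cos(3*x).
Expand u² and (u')² and integrate term by term on (0, π), using: for integers n ≥ 1, ∫_0^π sin²(nx) dx = ∫_0^π cos²(nx) dx = π/2; for n ≠ n', ∫_0^π sin(nx)sin(n'x) dx = ∫_0^π cos(nx)cos(n'x) dx = 0; and by product-to-sum, ∫_0^π sin(nx)cos(n'x) dx = ½∫_0^π [sin((n+n')x) + sin((n−n')x)] dx, which is 0 when n+n' is even and 2n/(n²−n'²) when n+n' is odd (it need not vanish on (0, π)).
  u² squared terms: (4)²·∫sin(3x)² dx = 16·π/2 = 8*π;  (1)²·∫cos(2x)² dx = 1·π/2 = π/2;  (1)²·∫sin(2x)² dx = 1·π/2 = π/2.
  u² cross terms: 2·(4)·(1)·∫sin(3x)·cos(2x) dx = 8·(6/5) = 48/5;  2·(4)·(1)·∫sin(3x)·sin(2x) dx = 8·(0) = 0;  2·(1)·(1)·∫cos(2x)·sin(2x) dx = 2·(0) = 0.
  So ∫_0^π u² dx = 8*π + π/2 + π/2 + 48/5 + 0 + 0 = 48/5 + 9*π.
  (u')² squared terms: (-2)²·∫sin(2x)² dx = 4·π/2 = 2*π;  (2)²·∫cos(2x)² dx = 4·π/2 = 2*π;  (12)²·∫cos(3x)² dx = 144·π/2 = 72*π.
  (u')² cross terms: 2·(-2)·(2)·∫sin(2x)·cos(2x) dx = -8·(0) = 0;  2·(-2)·(12)·∫sin(2x)·cos(3x) dx = -48·(-4/5) = 192/5;  2·(2)·(12)·∫cos(2x)·cos(3x) dx = 48·(0) = 0.
  So ∫_0^π (u')² dx = 2*π + 2*π + 72*π + 0 + 192/5 + 0 = 192/5 + 76*π.
||u||_{H^1}^2 = (48/5 + 9*π) + (192/5 + 76*π) = 48 + 85*π.


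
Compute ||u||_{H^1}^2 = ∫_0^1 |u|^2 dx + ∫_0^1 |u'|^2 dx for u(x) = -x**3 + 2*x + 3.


||u||_{H^1}^2 = 671/42

The H^1 norm (squared) on an interval (0, L) is
  ||u||_{H^1}^2 = ∫_0^L u(x)^2 dx + ∫_0^L u'(x)^2 dx.
Compute u'(x) = 2 - 3*x**2.
Then u(x)^2 = x**6 - 4*x**4 - 6*x**3 + 4*x**2 + 12*x + 9 and u'(x)^2 = 9*x**4 - 12*x**2 + 4.
Integrate each monomial from 0 to 1 using ∫_0^1 c·x^n dx = c·1^(n+1)/(n+1):
  ∫_0^1 u(x)^2 dx = ∫_0^1 (x^6 - 4*x^4 - 6*x^3 + 4*x^2 + 12*x + 9) dx. Term by term:
    ∫_0^1 x^6 dx = 1/7;  ∫_0^1 -4*x^4 dx = -4/5;  ∫_0^1 -6*x^3 dx = -3/2;
    ∫_0^1 4*x^2 dx = 4/3;  ∫_0^1 12*x dx = 6;  ∫_0^1 9 dx = 9.
  Sum: 1/7 − 4/5 − 3/2 + 4/3 + 6 + 9 = 2977/210.
  ∫_0^1 u'(x)^2 dx = ∫_0^1 (9*x^4 - 12*x^2 + 4) dx. Term by term:
    ∫_0^1 9*x^4 dx = 9/5;  ∫_0^1 -12*x^2 dx = -4;  ∫_0^1 4 dx = 4.
  Sum: 9/5 − 4 + 4 = 9/5.
Adding: ||u||_{H^1}^2 = 2977/210 + 9/5 = 671/42.


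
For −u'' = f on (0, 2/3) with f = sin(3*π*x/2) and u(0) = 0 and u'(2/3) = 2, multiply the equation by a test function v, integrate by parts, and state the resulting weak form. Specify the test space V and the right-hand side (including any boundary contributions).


V = {v ∈ H^1(0, 2/3) : v(0) = 0} (test functions vanish at x = 0 where u is specified); weak form: ∫_0^2/3 u'v' dx = ∫_0^2/3 (sin(3*π*x/2)) v dx + 2·v(2/3) for all v ∈ V.

Multiply both sides by a test function v and integrate from 0 to 2/3:
  ∫_0^2/3 −u''(x) v(x) dx = ∫_0^2/3 f(x) v(x) dx.
Integrate the LHS by parts once:
  ∫_0^2/3 −u'' v dx = −[u'(x) v(x)]_0^2/3 + ∫_0^2/3 u'(x) v'(x) dx.
Thus ∫_0^2/3 u'(x) v'(x) dx = ∫_0^2/3 f(x) v(x) dx + [u'(x) v(x)]_0^2/3.
Choose V so that boundary terms are either known or forced to vanish.
Mixed BC: u(0) = 0 (Dirichlet) and u'(2/3) = 2 (Neumann). Define V = {v ∈ H^1(0, 2/3) : v(0) = 0}. Then [u' v]_0^2/3 = u'(2/3)·v(2/3) − u'(0)·0 = 2·v(2/3).
Weak formulation: find u (satisfying any essential BC) such that ∫_0^2/3 u'(x) v'(x) dx = ∫_0^2/3 f v dx + 2·v(2/3) for all v ∈ V (Dirichlet at 0 absorbed into V; Neumann datum at x = 2/3 contributes the boundary term).
Substituting f(x) = sin(3*π*x/2), the right-hand side is ∫_0^2/3 (sin(3*π*x/2)) v dx + 2·v(2/3).


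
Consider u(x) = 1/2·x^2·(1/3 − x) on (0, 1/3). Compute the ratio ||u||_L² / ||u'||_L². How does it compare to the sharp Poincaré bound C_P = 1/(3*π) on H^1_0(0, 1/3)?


||u||_L² / ||u'||_L² = sqrt(14)/42 < C_P = 1/(3*π).

u(x) = 1/2·x^2·(1/3 − x), so u'(x) = x*(2 - 9*x)/6.
u(x) = 1/2·x^2·(1/3 − x) vanishes at x = 0 and x = 1/3, so u ∈ H^1_0(0, 1/3). Differentiate via the product rule and integrate the resulting polynomials term by term.
  ∫_0^1/3 u² dx = ∫_0^1/3 (x^6/4 - x^5/6 + x^4/36) dx. Term by term:
    ∫_0^1/3 x^6/4 dx = 1/61236;  ∫_0^1/3 -x^5/6 dx = -1/26244;  ∫_0^1/3 x^4/36 dx = 1/43740.
  Sum: 1/61236 − 1/26244 + 1/43740 = 1/918540.
  ∫_0^1/3 (u')² dx = ∫_0^1/3 (9*x^4/4 - x^3 + x^2/9) dx. Term by term:
    ∫_0^1/3 9*x^4/4 dx = 1/540;  ∫_0^1/3 -x^3 dx = -1/324;  ∫_0^1/3 x^2/9 dx = 1/729.
  Sum: 1/540 − 1/324 + 1/729 = 1/7290.
∫_0^1/3 u² dx = 1/918540, so ||u||_L² = sqrt(35)/5670.
∫_0^1/3 (u')² dx = 1/7290, so ||u'||_L² = sqrt(10)/270.
Ratio ||u||_L² / ||u'||_L² = sqrt(14)/42.
Sharp Poincaré constant on H^1_0(0, 1/3) is C_P = L/π = 1/(3*π), achieved by sin(3*π·x).
A polynomial bump cannot attain the sharp Poincaré constant (only the first sine eigenfunction does), so the ratio is strictly less than C_P, consistent with ||u||_L² ≤ C_P ||u'||_L².


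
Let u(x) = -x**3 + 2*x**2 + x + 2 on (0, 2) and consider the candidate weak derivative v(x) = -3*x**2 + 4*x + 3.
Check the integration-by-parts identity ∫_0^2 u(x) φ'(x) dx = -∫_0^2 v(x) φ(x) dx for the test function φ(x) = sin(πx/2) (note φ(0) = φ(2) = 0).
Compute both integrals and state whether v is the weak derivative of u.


LHS = -96/π^3 + 4/π, RHS = -96/π^3 - 4/π. No, v is not the weak derivative of u.

u(x) = -x**3 + 2*x**2 + x + 2, classical derivative u'(x) = -3*x**2 + 4*x + 1.
φ(x) = sin(πx/2), so φ'(x) = π*cos(π*x/2)/2.
Note φ(0) = φ(2) = 0, so the boundary term u·φ vanishes.
LHS = ∫_0^2 u(x) φ'(x) dx = ∫_0^2 (-π*x^3*cos(π*x/2)/2 + π*x^2*cos(π*x/2) + π*x*cos(π*x/2)/2 + π*cos(π*x/2)) dx. Term by term:
  ∫_0^2 π*cos(π*x/2) dx = 0;  ∫_0^2 π*x^2*cos(π*x/2) dx = -16/π;  ∫_0^2 π*x*cos(π*x/2)/2 dx = -4/π;
  ∫_0^2 -π*x^3*cos(π*x/2)/2 dx = -96/π^3 + 24/π.
Sum: 0 − 16/π − 4/π + -96/π^3 + 24/π = -96/π^3 + 4/π.
So LHS = -96/π^3 + 4/π.
∫_0^2 v(x) φ(x) dx = ∫_0^2 (-3*x^2*sin(π*x/2) + 4*x*sin(π*x/2) + 3*sin(π*x/2)) dx. Term by term:
  ∫_0^2 3*sin(π*x/2) dx = 12/π;  ∫_0^2 -3*x^2*sin(π*x/2) dx = -24/π + 96/π^3;  ∫_0^2 4*x*sin(π*x/2) dx = 16/π.
Sum: 12/π + -24/π + 96/π^3 + 16/π = 4/π + 96/π^3.
So RHS = -∫_0^2 v(x) φ(x) dx = -96/π^3 - 4/π.
LHS − RHS = 8/π ≠ 0, so the identity fails.
(For a valid weak derivative the identity must hold for EVERY test function, in particular this one. The failure shows v is NOT the weak derivative of u.)
Correct weak derivative would be u'(x) = -3*x**2 + 4*x + 1.


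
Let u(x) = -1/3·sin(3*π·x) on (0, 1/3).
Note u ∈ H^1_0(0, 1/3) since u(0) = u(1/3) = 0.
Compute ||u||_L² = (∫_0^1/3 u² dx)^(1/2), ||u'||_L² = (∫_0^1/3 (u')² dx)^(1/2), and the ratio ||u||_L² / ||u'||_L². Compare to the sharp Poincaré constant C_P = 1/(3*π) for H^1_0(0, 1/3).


||u||_L² / ||u'||_L² = 1/(3*π) = C_P.

u(x) = -1/3·sin(3*π·x), so u'(x) = -π*cos(3*π*x).
Writing u(x) = A·sin(kπx/L) with A = -1/3 and k = 1, use ∫_0^L sin²(kπx/L) dx = L/2 and ∫_0^L cos²(kπx/L) dx = L/2.
u² = 1/9·sin²(3*π·x) and (u')² = π^2·cos²(3*π·x), and each of sin², cos² integrates to L/2 = 1/6 over (0, 1/3).
∫_0^1/3 u² dx = 1/54, so ||u||_L² = sqrt(6)/18.
∫_0^1/3 (u')² dx = π^2/6, so ||u'||_L² = sqrt(6)*π/6.
Ratio ||u||_L² / ||u'||_L² = 1/(3*π).
Sharp Poincaré constant on H^1_0(0, 1/3) is C_P = L/π = 1/(3*π), achieved by sin(3*π·x).
This is the k = 1 eigenfunction (up to amplitude), so the ratio equals the sharp Poincaré constant exactly.


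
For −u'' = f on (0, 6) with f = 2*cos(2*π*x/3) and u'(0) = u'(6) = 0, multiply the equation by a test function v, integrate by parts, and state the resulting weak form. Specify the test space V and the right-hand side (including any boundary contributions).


V = H^1(0, 6) (no boundary constraint on v; u is determined up to an additive constant); weak form: ∫_0^6 u'v' dx = ∫_0^6 (2*cos(2*π*x/3)) v dx for all v ∈ V.

Multiply both sides by a test function v and integrate from 0 to 6:
  ∫_0^6 −u''(x) v(x) dx = ∫_0^6 f(x) v(x) dx.
Integrate the LHS by parts once:
  ∫_0^6 −u'' v dx = −[u'(x) v(x)]_0^6 + ∫_0^6 u'(x) v'(x) dx.
Thus ∫_0^6 u'(x) v'(x) dx = ∫_0^6 f(x) v(x) dx + [u'(x) v(x)]_0^6.
Choose V so that boundary terms are either known or forced to vanish.
u has homogeneous Neumann: u'(0) = u'(6) = 0. So [u' v]_0^6 = 0·v(6) − 0·v(0) = 0 for any v; take V = H^1(0, 6).
Weak formulation: find u (satisfying any essential BC) such that ∫_0^6 u'(x) v'(x) dx = ∫_0^6 f v dx for all v ∈ V (homogeneous Neumann, so boundary terms vanish).
Substituting f(x) = 2*cos(2*π*x/3), the right-hand side is ∫_0^6 (2*cos(2*π*x/3)) v dx.
Compatibility check (pure Neumann): taking v ≡ 1 ∈ V gives 0 = ∫_0^6 f dx + (0) − (0), i.e. ∫_0^6 f dx must equal u'(0) − u'(6) = 0. Indeed ∫_0^6 (2*cos(2*π*x/3)) dx = 0, so the data are compatible. The solution is then unique only up to an additive constant (fix it e.g. by requiring ∫_0^6 u dx = 0).


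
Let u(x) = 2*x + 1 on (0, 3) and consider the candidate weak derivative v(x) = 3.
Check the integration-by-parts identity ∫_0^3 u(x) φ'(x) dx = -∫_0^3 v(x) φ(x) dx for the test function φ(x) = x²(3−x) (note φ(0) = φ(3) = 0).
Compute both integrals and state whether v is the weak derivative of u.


LHS = -27/2, RHS = -81/4. No, v is not the weak derivative of u.

u(x) = 2*x + 1, classical derivative u'(x) = 2.
φ(x) = x²(3−x), so φ'(x) = 3*x*(2 - x).
Note φ(0) = φ(3) = 0, so the boundary term u·φ vanishes.
LHS = ∫_0^3 u(x) φ'(x) dx = ∫_0^3 (-6*x^3 + 9*x^2 + 6*x) dx. Term by term:
  ∫_0^3 -6*x^3 dx = -243/2;  ∫_0^3 9*x^2 dx = 81;  ∫_0^3 6*x dx = 27.
Sum: -243/2 + 81 + 27 = -27/2.
So LHS = -27/2.
∫_0^3 v(x) φ(x) dx = ∫_0^3 (-3*x^3 + 9*x^2) dx. Term by term:
  ∫_0^3 -3*x^3 dx = -243/4;  ∫_0^3 9*x^2 dx = 81.
Sum: -243/4 + 81 = 81/4.
So RHS = -∫_0^3 v(x) φ(x) dx = -81/4.
LHS − RHS = 27/4 ≠ 0, so the identity fails.
(For a valid weak derivative the identity must hold for EVERY test function, in particular this one. The failure shows v is NOT the weak derivative of u.)
Correct weak derivative would be u'(x) = 2.
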